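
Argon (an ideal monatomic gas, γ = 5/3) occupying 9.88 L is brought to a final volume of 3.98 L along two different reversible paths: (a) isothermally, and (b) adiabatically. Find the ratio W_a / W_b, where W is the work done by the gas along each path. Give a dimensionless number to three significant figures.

W_a / W_b ≈ 0.727

Path (a) isothermal: W = P₁V₁ ln(V₂/V₁) → W_a/(P₁V₁) = -0.9092.
Path (b) adiabatic: W = P₁V₁(1 − (V₁/V₂)^(γ−1))/(γ−1) → W_b/(P₁V₁) = -1.25.
W_a / W_b = -0.9092 / -1.25 = 0.7274.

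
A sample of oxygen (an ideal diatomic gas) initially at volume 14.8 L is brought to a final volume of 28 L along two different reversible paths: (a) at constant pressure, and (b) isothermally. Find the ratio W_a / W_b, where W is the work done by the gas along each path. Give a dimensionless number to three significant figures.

W_a / W_b ≈ 1.40

Path (a) isobaric: W = P₁(V₂ − V₁) → W_a/(P₁V₁) = 0.8919.
Path (b) isothermal: W = P₁V₁ ln(V₂/V₁) → W_b/(P₁V₁) = 0.6376.
W_a / W_b = 0.8919 / 0.6376 = 1.399.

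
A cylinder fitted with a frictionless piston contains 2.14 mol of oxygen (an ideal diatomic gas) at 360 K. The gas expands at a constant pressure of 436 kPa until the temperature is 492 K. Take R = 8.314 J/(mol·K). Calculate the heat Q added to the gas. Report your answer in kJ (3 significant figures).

Q ≈ 8.22 kJ

Isobaric: W = nRΔT = (2.14)(8.314)(132) = 2349 J.
ΔU = nCᵥΔT with Cᵥ = 5R/2: ΔU = (2.14)(20.79)(132) = 5871 J.
Q = ΔU + W = 5871 + 2349 = 8220 J.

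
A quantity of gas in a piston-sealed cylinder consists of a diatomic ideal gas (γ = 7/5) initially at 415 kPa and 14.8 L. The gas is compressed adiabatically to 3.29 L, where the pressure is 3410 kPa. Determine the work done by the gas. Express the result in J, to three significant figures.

Adiabatic: W = (P₁V₁ − P₂V₂)/(γ − 1) with γ = 7/5.
P₁V₁ = 6142 J, P₂V₂ = 11219 J.
W = (6142 − 11219) / 0.4 = -12692 J.

W ≈ -12700 J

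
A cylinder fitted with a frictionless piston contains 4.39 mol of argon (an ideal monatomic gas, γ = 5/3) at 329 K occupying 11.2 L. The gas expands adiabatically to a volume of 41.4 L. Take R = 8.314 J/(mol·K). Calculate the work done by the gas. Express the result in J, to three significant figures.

Adiabatic: TV^(γ−1) = const with γ = 5/3.
T₂ = T₁ (V₁/V₂)^(γ−1) = 329 × (11.2/41.4)^0.667 = 329 × 0.4183 = 137.6 K.
W_by = nCᵥ(T₁ − T₂) = (4.39)(12.47)(329 − 137.6) = 10478 J.

W ≈ 10500 J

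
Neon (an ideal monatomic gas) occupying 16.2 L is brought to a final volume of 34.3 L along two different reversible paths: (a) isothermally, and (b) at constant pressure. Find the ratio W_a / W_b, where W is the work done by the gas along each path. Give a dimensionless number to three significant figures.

Path (a) isothermal: W = P₁V₁ ln(V₂/V₁) → W_a/(P₁V₁) = 0.7501.
Path (b) isobaric: W = P₁(V₂ − V₁) → W_b/(P₁V₁) = 1.117.
W_a / W_b = 0.7501 / 1.117 = 0.6714.

W_a / W_b ≈ 0.671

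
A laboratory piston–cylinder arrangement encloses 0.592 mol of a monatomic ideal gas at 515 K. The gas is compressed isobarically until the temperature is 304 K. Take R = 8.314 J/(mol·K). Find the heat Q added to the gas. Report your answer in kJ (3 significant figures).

Q ≈ -2.60 kJ

Isobaric: W = nRΔT = (0.592)(8.314)(-211) = -1039 J.
ΔU = nCᵥΔT with Cᵥ = 3R/2: ΔU = (0.592)(12.47)(-211) = -1558 J.
Q = ΔU + W = -1558 − 1039 = -2596 J.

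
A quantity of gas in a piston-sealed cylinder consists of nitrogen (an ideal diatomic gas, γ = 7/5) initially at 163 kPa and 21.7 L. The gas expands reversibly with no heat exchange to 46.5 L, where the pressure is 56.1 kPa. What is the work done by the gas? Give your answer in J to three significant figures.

Adiabatic: W = (P₁V₁ − P₂V₂)/(γ − 1) with γ = 7/5.
P₁V₁ = 3537 J, P₂V₂ = 2609 J.
W = (3537 − 2609) / 0.4 = 2321 J.

W ≈ 2320 J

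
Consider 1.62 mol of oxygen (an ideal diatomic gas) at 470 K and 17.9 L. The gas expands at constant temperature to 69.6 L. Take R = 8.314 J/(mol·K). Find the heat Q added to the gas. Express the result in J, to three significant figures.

Q ≈ 8600 J

Isothermal ⇒ ΔU = 0, so Q = W = nRT ln(V₂/V₁).
Q = (1.62)(8.314)(470) ln(69.6/17.9) = 6330 × 1.358 = 8596 J.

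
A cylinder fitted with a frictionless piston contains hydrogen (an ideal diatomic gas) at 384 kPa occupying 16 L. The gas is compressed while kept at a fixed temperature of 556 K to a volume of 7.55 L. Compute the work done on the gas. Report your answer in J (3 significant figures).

W ≈ 4610 J

Isothermal: W = nRT ln(V₂/V₁) = P₁V₁ ln(V₂/V₁).
P₁V₁ = (384 kPa)(16 L) = 6144 J.
W = 6144 × ln(7.55/16) = 6144 × -0.751
W_by_gas = -4614 J; work on gas = −W_by = 4614 J.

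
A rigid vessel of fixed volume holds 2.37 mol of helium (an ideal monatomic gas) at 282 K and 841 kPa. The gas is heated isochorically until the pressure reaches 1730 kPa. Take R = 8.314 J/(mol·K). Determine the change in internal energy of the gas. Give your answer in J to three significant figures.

ΔU ≈ 8810 J

Constant volume ⇒ W = 0, so Q = ΔU = nCᵥΔT with Cᵥ = 3R/2 = 12.47 J/(mol·K).
At constant V, T₂/T₁ = P₂/P₁ ⇒ ΔT = T₁(P₂/P₁ − 1) = 282·(1730/841 − 1) = 298.1 K.
ΔU = (2.37)(12.47)(298.1) = 8811 J.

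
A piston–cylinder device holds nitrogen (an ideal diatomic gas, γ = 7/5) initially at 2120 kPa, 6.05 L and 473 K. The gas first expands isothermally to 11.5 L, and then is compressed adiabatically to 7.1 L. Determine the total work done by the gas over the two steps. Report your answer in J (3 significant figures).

W_total ≈ 1420 J

Step 1 (isothermal): W = P₁V₁ ln(V₂/V₁) = (12826) ln(11.5/6.05) = 8238 J.
After step 1: P = 1115 kPa, V = 11.5 L, T = 473 K.
Step 2 (adiabatic): W = (P₁V₁ − P₂V₂)/(γ−1) = (12826 − 15555)/0.4 = -6822 J.
W_total = 8238 − 6822 = 1416 J.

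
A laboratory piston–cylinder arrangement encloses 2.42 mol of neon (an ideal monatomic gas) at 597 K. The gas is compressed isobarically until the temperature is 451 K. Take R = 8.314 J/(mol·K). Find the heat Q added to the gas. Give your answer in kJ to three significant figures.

Q ≈ -7.34 kJ

Isobaric: W = nRΔT = (2.42)(8.314)(-146) = -2938 J.
ΔU = nCᵥΔT with Cᵥ = 3R/2: ΔU = (2.42)(12.47)(-146) = -4406 J.
Q = ΔU + W = -4406 − 2938 = -7344 J.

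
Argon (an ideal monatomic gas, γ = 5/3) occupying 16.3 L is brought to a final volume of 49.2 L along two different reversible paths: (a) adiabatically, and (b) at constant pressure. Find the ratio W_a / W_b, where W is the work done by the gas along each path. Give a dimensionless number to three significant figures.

W_a / W_b ≈ 0.387

Path (a) adiabatic: W = P₁V₁(1 − (V₁/V₂)^(γ−1))/(γ−1) → W_a/(P₁V₁) = 0.7818.
Path (b) isobaric: W = P₁(V₂ − V₁) → W_b/(P₁V₁) = 2.018.
W_a / W_b = 0.7818 / 2.018 = 0.3873.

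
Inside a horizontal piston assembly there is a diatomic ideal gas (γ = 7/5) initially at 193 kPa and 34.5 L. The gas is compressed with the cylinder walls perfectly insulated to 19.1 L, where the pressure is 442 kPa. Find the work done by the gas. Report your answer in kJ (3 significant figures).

Adiabatic: W = (P₁V₁ − P₂V₂)/(γ − 1) with γ = 7/5.
P₁V₁ = 6658 J, P₂V₂ = 8442 J.
W = (6658 − 8442) / 0.4 = -4459 J.

W ≈ -4.46 kJ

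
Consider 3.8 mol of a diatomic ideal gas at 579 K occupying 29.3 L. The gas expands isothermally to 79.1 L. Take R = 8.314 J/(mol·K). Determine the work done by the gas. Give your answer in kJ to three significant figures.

W ≈ 18.2 kJ

Isothermal: W = nRT ln(V₂/V₁).
W = (3.8)(8.314)(579) × ln(79.1/29.3)
  = 18292 × 0.9931
W_by_gas = 18167 J.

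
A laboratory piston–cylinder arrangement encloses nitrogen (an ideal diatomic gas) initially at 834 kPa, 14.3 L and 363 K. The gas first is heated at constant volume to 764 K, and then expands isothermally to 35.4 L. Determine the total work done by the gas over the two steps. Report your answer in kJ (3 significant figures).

W_total ≈ 22.8 kJ

Step 1 (isochoric): W = 0 (constant volume).
After step 1: P = 1755 kPa (V unchanged).
Step 2 (isothermal): W = P₁V₁ ln(V₂/V₁) = (25101) ln(35.4/14.3) = 22753 J.
W_total = 0 + 22753 = 22753 J.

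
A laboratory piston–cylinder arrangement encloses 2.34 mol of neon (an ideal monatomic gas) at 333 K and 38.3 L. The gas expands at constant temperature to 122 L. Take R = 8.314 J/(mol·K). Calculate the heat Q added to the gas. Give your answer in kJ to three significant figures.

Q ≈ 7.51 kJ

Isothermal ⇒ ΔU = 0, so Q = W = nRT ln(V₂/V₁).
Q = (2.34)(8.314)(333) ln(122/38.3) = 6478 × 1.159 = 7506 J.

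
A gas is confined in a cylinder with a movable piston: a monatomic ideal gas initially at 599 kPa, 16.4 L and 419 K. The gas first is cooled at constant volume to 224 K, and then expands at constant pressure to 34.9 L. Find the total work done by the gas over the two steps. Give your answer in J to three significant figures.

W_total ≈ 5920 J

Step 1 (isochoric): W = 0 (constant volume).
After step 1: P = 320.2 kPa (V unchanged).
Step 2 (isobaric): W = PΔV = (320.2 kPa)(34.9 − 16.4 L) = 5924 J.
W_total = 0 + 5924 = 5924 J.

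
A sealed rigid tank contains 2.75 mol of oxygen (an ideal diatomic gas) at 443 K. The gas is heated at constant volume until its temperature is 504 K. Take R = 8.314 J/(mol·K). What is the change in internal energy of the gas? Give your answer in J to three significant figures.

ΔU ≈ 3490 J

Constant volume ⇒ W = 0, so Q = ΔU = nCᵥΔT with Cᵥ = 5R/2 = 20.79 J/(mol·K).
ΔU = (2.75)(20.79)(504 − 443) = 3487 J.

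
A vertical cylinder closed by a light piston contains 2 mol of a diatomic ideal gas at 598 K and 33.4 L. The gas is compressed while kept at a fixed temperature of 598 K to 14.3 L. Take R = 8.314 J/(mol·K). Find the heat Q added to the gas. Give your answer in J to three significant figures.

Q ≈ -8440 J

Isothermal ⇒ ΔU = 0, so Q = W = nRT ln(V₂/V₁).
Q = (2)(8.314)(598) ln(14.3/33.4) = 9944 × -0.8483 = -8435 J.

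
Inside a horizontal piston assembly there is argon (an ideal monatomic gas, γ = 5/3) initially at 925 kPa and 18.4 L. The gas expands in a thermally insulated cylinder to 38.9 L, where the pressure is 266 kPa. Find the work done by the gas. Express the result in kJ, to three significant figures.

W ≈ 10.0 kJ

Adiabatic: W = (P₁V₁ − P₂V₂)/(γ − 1) with γ = 5/3.
P₁V₁ = 17020 J, P₂V₂ = 10347 J.
W = (17020 − 10347) / 0.6667 = 10009 J.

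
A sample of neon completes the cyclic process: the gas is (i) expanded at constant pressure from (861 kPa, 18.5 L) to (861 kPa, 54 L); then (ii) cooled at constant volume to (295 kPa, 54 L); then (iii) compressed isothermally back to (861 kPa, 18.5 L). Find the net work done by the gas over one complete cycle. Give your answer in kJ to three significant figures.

Leg (i): W = PΔV = (861)(54 − 18.5) = 30566 J.
Leg (ii): W = 0.
Leg (iii): W = PᵢVᵢ ln(V_f/Vᵢ) = (15930) ln(18.5/54) = -17064 J.
W_net = 30566 − 17064 = 13501 J.

W_net ≈ 13.5 kJ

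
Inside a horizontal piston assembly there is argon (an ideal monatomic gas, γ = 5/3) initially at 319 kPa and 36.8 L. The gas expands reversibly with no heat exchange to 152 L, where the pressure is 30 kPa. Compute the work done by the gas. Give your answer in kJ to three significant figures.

Adiabatic: W = (P₁V₁ − P₂V₂)/(γ − 1) with γ = 5/3.
P₁V₁ = 11739 J, P₂V₂ = 4560 J.
W = (11739 − 4560) / 0.6667 = 10769 J.

W ≈ 10.8 kJ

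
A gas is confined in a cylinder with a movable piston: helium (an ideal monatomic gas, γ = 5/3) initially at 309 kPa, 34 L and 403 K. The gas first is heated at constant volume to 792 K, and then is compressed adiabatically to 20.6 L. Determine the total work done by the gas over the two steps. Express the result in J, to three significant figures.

Step 1 (isochoric): W = 0 (constant volume).
After step 1: P = 607.3 kPa (V unchanged).
Step 2 (adiabatic): W = (P₁V₁ − P₂V₂)/(γ−1) = (20647 − 28836)/0.667 = -12283 J.
W_total = 0 − 12283 = -12283 J.

W_total ≈ -12300 J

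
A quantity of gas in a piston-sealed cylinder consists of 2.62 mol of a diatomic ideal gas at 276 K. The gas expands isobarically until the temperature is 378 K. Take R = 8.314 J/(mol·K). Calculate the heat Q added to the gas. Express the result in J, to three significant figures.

Q ≈ 7780 J

Isobaric: W = nRΔT = (2.62)(8.314)(102) = 2222 J.
ΔU = nCᵥΔT with Cᵥ = 5R/2: ΔU = (2.62)(20.79)(102) = 5555 J.
Q = ΔU + W = 5555 + 2222 = 7776 J.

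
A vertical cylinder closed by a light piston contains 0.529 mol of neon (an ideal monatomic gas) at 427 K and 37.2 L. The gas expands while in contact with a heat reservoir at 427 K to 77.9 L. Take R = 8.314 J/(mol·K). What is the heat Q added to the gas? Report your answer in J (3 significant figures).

Q ≈ 1390 J

Isothermal ⇒ ΔU = 0, so Q = W = nRT ln(V₂/V₁).
Q = (0.529)(8.314)(427) ln(77.9/37.2) = 1878 × 0.7391 = 1388 J.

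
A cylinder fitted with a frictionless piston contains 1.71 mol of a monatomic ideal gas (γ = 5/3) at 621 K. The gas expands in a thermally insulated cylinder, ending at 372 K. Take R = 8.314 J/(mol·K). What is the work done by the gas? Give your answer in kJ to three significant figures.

Adiabatic ⇒ Q = 0, so W_by = −ΔU = nCᵥ(T₁ − T₂).
Cᵥ = 3R/2 = 12.47 J/(mol·K).
W = (1.71)(12.47)(621 − 372) = 5310 J.

W ≈ 5.31 kJ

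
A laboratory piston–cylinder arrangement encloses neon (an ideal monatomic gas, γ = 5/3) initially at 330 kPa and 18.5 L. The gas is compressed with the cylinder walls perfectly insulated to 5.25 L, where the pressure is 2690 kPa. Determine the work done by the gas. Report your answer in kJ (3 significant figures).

Adiabatic: W = (P₁V₁ − P₂V₂)/(γ − 1) with γ = 5/3.
P₁V₁ = 6105 J, P₂V₂ = 14122 J.
W = (6105 − 14122) / 0.6667 = -12026 J.

W ≈ -12.0 kJ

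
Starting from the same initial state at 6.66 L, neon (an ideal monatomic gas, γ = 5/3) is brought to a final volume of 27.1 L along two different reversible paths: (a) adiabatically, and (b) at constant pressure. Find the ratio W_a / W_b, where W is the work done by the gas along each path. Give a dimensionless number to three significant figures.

Path (a) adiabatic: W = P₁V₁(1 − (V₁/V₂)^(γ−1))/(γ−1) → W_a/(P₁V₁) = 0.9115.
Path (b) isobaric: W = P₁(V₂ − V₁) → W_b/(P₁V₁) = 3.069.
W_a / W_b = 0.9115 / 3.069 = 0.297.

W_a / W_b ≈ 0.297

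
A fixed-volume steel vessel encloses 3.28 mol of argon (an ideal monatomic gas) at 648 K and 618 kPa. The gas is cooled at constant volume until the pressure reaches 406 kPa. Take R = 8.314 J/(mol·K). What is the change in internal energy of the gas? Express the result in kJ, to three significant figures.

Constant volume ⇒ W = 0, so Q = ΔU = nCᵥΔT with Cᵥ = 3R/2 = 12.47 J/(mol·K).
At constant V, T₂/T₁ = P₂/P₁ ⇒ ΔT = T₁(P₂/P₁ − 1) = 648·(406/618 − 1) = -222.3 K.
ΔU = (3.28)(12.47)(-222.3) = -9093 J.

ΔU ≈ -9.09 kJ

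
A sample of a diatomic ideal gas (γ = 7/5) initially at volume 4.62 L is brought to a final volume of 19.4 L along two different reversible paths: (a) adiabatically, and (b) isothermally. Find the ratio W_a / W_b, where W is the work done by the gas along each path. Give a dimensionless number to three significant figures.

W_a / W_b ≈ 0.761

Path (a) adiabatic: W = P₁V₁(1 − (V₁/V₂)^(γ−1))/(γ−1) → W_a/(P₁V₁) = 1.092.
Path (b) isothermal: W = P₁V₁ ln(V₂/V₁) → W_b/(P₁V₁) = 1.435.
W_a / W_b = 1.092 / 1.435 = 0.7609.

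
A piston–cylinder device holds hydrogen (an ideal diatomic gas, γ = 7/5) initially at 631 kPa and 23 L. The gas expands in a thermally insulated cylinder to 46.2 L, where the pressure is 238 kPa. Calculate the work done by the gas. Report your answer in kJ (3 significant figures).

Adiabatic: W = (P₁V₁ − P₂V₂)/(γ − 1) with γ = 7/5.
P₁V₁ = 14513 J, P₂V₂ = 10996 J.
W = (14513 − 10996) / 0.4 = 8794 J.

W ≈ 8.79 kJ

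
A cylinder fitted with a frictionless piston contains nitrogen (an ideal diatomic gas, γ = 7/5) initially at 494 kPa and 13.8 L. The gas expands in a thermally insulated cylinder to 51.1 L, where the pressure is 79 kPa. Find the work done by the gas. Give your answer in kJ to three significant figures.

W ≈ 6.95 kJ

Adiabatic: W = (P₁V₁ − P₂V₂)/(γ − 1) with γ = 7/5.
P₁V₁ = 6817 J, P₂V₂ = 4037 J.
W = (6817 − 4037) / 0.4 = 6951 J.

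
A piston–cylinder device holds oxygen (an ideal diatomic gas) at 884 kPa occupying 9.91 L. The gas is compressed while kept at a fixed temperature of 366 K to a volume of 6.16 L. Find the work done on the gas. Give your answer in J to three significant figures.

Isothermal: W = nRT ln(V₂/V₁) = P₁V₁ ln(V₂/V₁).
P₁V₁ = (884 kPa)(9.91 L) = 8760 J.
W = 8760 × ln(6.16/9.91) = 8760 × -0.4755
W_by_gas = -4165 J; work on gas = −W_by = 4165 J.

W ≈ 4170 J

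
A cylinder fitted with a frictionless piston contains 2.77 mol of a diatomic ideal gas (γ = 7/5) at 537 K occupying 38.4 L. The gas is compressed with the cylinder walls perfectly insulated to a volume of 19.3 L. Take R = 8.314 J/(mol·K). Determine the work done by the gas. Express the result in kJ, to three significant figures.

Adiabatic: TV^(γ−1) = const with γ = 7/5.
T₂ = T₁ (V₁/V₂)^(γ−1) = 537 × (38.4/19.3)^0.4 = 537 × 1.317 = 707.1 K.
W_by = nCᵥ(T₁ − T₂) = (2.77)(20.79)(537 − 707.1) = -9794 J.

W ≈ -9.79 kJ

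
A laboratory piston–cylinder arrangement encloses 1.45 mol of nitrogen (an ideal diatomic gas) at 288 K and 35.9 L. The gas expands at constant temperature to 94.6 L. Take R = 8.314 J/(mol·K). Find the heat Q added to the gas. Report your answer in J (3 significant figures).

Q ≈ 3360 J

Isothermal ⇒ ΔU = 0, so Q = W = nRT ln(V₂/V₁).
Q = (1.45)(8.314)(288) ln(94.6/35.9) = 3472 × 0.9689 = 3364 J.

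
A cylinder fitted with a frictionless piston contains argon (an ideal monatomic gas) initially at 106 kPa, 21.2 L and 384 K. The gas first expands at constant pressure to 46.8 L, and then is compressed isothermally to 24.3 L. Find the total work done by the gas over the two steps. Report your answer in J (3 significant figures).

Step 1 (isobaric): W = PΔV = (106 kPa)(46.8 − 21.2 L) = 2714 J.
After step 1: P = 106 kPa, V = 46.8 L, T = 847.7 K.
Step 2 (isothermal): W = P₁V₁ ln(V₂/V₁) = (4961) ln(24.3/46.8) = -3251 J.
W_total = 2714 − 3251 = -537.7 J.

W_total ≈ -538 J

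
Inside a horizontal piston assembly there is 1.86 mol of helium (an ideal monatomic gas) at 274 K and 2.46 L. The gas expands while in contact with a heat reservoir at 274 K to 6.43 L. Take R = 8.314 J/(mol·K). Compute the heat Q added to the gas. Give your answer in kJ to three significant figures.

Q ≈ 4.07 kJ

Isothermal ⇒ ΔU = 0, so Q = W = nRT ln(V₂/V₁).
Q = (1.86)(8.314)(274) ln(6.43/2.46) = 4237 × 0.9608 = 4071 J.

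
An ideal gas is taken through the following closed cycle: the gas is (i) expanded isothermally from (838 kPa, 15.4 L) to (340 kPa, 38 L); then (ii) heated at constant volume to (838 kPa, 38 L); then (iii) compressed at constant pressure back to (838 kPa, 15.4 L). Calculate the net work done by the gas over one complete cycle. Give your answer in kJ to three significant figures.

Leg (i): W = PᵢVᵢ ln(V_f/Vᵢ) = (12905) ln(38/15.4) = 11656 J.
Leg (ii): W = 0.
Leg (iii): W = PΔV = (838)(15.4 − 38) = -18939 J.
W_net = 11656 − 18939 = -7283 J.

W_net ≈ -7.28 kJ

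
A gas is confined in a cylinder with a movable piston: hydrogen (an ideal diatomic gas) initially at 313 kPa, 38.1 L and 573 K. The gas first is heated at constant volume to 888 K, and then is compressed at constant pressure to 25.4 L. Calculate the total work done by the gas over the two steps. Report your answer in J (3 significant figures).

W_total ≈ -6160 J

Step 1 (isochoric): W = 0 (constant volume).
After step 1: P = 485.1 kPa (V unchanged).
Step 2 (isobaric): W = PΔV = (485.1 kPa)(25.4 − 38.1 L) = -6160 J.
W_total = 0 − 6160 = -6160 J.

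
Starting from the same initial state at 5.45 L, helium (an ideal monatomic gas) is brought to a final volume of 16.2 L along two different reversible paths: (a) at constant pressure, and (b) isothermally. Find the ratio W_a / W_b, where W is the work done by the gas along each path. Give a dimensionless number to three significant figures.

W_a / W_b ≈ 1.81

Path (a) isobaric: W = P₁(V₂ − V₁) → W_a/(P₁V₁) = 1.972.
Path (b) isothermal: W = P₁V₁ ln(V₂/V₁) → W_b/(P₁V₁) = 1.089.
W_a / W_b = 1.972 / 1.089 = 1.811.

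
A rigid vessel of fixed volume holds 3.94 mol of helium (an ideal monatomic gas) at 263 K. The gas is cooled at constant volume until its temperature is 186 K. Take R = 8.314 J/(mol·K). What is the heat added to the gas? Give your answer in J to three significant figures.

Q ≈ -3780 J

Constant volume ⇒ W = 0, so Q = ΔU = nCᵥΔT with Cᵥ = 3R/2 = 12.47 J/(mol·K).
ΔU = (3.94)(12.47)(186 − 263) = -3783 J.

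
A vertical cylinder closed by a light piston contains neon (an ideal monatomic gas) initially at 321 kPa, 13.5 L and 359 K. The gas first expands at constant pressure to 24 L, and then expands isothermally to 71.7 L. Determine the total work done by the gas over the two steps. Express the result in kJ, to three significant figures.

W_total ≈ 11.8 kJ

Step 1 (isobaric): W = PΔV = (321 kPa)(24 − 13.5 L) = 3370 J.
After step 1: P = 321 kPa, V = 24 L, T = 638.2 K.
Step 2 (isothermal): W = P₁V₁ ln(V₂/V₁) = (7704) ln(71.7/24) = 8432 J.
W_total = 3370 + 8432 = 11802 J.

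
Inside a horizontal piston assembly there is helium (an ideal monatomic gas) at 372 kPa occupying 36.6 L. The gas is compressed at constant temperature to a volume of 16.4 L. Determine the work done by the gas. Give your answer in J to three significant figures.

W ≈ -10900 J

Isothermal: W = nRT ln(V₂/V₁) = P₁V₁ ln(V₂/V₁).
P₁V₁ = (372 kPa)(36.6 L) = 13615 J.
W = 13615 × ln(16.4/36.6) = 13615 × -0.8028
W_by_gas = -10930 J.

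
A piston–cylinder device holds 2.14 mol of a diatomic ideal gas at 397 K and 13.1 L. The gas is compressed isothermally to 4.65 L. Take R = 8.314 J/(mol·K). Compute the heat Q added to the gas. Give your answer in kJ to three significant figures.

Isothermal ⇒ ΔU = 0, so Q = W = nRT ln(V₂/V₁).
Q = (2.14)(8.314)(397) ln(4.65/13.1) = 7063 × -1.036 = -7316 J.

Q ≈ -7.32 kJ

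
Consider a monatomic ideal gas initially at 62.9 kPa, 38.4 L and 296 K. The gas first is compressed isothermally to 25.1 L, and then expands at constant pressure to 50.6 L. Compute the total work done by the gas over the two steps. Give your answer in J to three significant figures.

Step 1 (isothermal): W = P₁V₁ ln(V₂/V₁) = (2415) ln(25.1/38.4) = -1027 J.
After step 1: P = 96.23 kPa, V = 25.1 L, T = 296 K.
Step 2 (isobaric): W = PΔV = (96.23 kPa)(50.6 − 25.1 L) = 2454 J.
W_total = -1027 + 2454 = 1427 J.

W_total ≈ 1430 J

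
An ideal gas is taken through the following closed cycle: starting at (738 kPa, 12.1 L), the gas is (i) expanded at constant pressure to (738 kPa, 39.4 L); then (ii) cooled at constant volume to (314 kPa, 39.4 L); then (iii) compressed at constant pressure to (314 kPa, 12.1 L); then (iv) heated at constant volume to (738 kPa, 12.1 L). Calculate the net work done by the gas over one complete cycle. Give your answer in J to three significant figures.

Constant-volume legs do no work.
W(i) = (738)(39.4 − 12.1) = 20147 J; W(iii) = (314)(12.1 − 39.4) = -8572 J.
W_net = 20147 − 8572 = 11575 J (the clockwise enclosed area).

W_net ≈ 11600 J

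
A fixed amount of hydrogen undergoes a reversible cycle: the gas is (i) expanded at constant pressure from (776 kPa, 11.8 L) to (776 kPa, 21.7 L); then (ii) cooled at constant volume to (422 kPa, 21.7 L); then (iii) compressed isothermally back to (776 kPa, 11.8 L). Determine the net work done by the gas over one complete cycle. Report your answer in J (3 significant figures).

Leg (i): W = PΔV = (776)(21.7 − 11.8) = 7682 J.
Leg (ii): W = 0.
Leg (iii): W = PᵢVᵢ ln(V_f/Vᵢ) = (9157) ln(11.8/21.7) = -5579 J.
W_net = 7682 − 5579 = 2104 J.

W_net ≈ 2100 J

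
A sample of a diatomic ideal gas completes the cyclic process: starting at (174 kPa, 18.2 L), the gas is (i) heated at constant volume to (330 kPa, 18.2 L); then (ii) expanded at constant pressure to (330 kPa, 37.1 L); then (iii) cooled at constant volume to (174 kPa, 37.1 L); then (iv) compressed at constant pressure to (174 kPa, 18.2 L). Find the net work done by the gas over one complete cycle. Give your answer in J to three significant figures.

W_net ≈ 2950 J

Constant-volume legs do no work.
W(ii) = (330)(37.1 − 18.2) = 6237 J; W(iv) = (174)(18.2 − 37.1) = -3289 J.
W_net = 6237 − 3289 = 2948 J (the clockwise enclosed area).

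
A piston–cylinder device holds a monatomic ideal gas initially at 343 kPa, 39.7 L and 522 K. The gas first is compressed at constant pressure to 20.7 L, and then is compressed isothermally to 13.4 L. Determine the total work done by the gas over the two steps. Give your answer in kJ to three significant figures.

Step 1 (isobaric): W = PΔV = (343 kPa)(20.7 − 39.7 L) = -6517 J.
After step 1: P = 343 kPa, V = 20.7 L, T = 272.2 K.
Step 2 (isothermal): W = P₁V₁ ln(V₂/V₁) = (7100) ln(13.4/20.7) = -3088 J.
W_total = -6517 − 3088 = -9605 J.

W_total ≈ -9.60 kJ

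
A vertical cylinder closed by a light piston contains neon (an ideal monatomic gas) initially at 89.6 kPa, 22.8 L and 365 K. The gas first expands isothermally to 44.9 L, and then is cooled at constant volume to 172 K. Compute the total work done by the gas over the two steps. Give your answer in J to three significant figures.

Step 1 (isothermal): W = P₁V₁ ln(V₂/V₁) = (2043) ln(44.9/22.8) = 1384 J.
Step 2 (isochoric): W = 0 (constant volume).
W_total = 1384 + 0 = 1384 J.

W_total ≈ 1380 J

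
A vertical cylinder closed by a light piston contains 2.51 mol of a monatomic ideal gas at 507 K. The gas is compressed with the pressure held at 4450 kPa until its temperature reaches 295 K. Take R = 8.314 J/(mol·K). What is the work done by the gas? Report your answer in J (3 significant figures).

W ≈ -4420 J

Isobaric: W = P ΔV = nR ΔT.
W = (2.51)(8.314)(295 − 507) = -4424 J.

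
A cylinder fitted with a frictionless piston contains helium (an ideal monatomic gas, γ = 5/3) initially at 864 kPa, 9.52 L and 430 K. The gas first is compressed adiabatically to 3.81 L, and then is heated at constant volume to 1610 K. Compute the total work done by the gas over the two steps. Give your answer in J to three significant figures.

Step 1 (adiabatic): W = (P₁V₁ − P₂V₂)/(γ−1) = (8225 − 15146)/0.667 = -10381 J.
Step 2 (isochoric): W = 0 (constant volume).
W_total = -10381 + 0 = -10381 J.

W_total ≈ -10400 J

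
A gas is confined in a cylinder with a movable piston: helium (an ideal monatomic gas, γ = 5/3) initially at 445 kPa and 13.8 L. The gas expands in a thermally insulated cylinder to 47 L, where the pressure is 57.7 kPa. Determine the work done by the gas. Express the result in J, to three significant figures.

Adiabatic: W = (P₁V₁ − P₂V₂)/(γ − 1) with γ = 5/3.
P₁V₁ = 6141 J, P₂V₂ = 2712 J.
W = (6141 − 2712) / 0.6667 = 5144 J.

W ≈ 5140 J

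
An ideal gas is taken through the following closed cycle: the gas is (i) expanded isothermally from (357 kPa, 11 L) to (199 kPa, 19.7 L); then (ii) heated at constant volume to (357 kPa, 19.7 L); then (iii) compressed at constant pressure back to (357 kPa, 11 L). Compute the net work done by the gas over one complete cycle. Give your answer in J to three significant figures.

Leg (i): W = PᵢVᵢ ln(V_f/Vᵢ) = (3927) ln(19.7/11) = 2288 J.
Leg (ii): W = 0.
Leg (iii): W = PΔV = (357)(11 − 19.7) = -3106 J.
W_net = 2288 − 3106 = -817.5 J.

W_net ≈ -818 J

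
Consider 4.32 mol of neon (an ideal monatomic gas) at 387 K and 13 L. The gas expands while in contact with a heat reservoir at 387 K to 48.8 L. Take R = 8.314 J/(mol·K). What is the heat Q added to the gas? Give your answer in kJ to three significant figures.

Isothermal ⇒ ΔU = 0, so Q = W = nRT ln(V₂/V₁).
Q = (4.32)(8.314)(387) ln(48.8/13) = 13900 × 1.323 = 18386 J.

Q ≈ 18.4 kJ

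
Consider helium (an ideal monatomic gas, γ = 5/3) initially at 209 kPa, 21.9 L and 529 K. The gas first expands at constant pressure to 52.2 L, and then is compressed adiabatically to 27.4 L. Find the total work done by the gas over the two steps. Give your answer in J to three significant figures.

W_total ≈ -2450 J

Step 1 (isobaric): W = PΔV = (209 kPa)(52.2 − 21.9 L) = 6333 J.
After step 1: P = 209 kPa, V = 52.2 L, T = 1261 K.
Step 2 (adiabatic): W = (P₁V₁ − P₂V₂)/(γ−1) = (10910 − 16766)/0.667 = -8784 J.
W_total = 6333 − 8784 = -2452 J.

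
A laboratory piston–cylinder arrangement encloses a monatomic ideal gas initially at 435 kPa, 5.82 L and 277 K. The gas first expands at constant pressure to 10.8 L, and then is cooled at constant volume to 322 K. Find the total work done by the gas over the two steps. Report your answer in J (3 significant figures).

W_total ≈ 2170 J

Step 1 (isobaric): W = PΔV = (435 kPa)(10.8 − 5.82 L) = 2166 J.
Step 2 (isochoric): W = 0 (constant volume).
W_total = 2166 + 0 = 2166 J.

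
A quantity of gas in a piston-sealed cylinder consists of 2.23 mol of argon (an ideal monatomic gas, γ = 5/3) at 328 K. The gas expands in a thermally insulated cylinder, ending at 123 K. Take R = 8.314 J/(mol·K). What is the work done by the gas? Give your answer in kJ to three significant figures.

Adiabatic ⇒ Q = 0, so W_by = −ΔU = nCᵥ(T₁ − T₂).
Cᵥ = 3R/2 = 12.47 J/(mol·K).
W = (2.23)(12.47)(328 − 123) = 5701 J.

W ≈ 5.70 kJ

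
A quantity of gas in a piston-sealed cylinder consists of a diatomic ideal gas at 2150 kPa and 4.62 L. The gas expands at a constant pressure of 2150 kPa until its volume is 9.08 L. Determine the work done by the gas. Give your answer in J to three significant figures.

W ≈ 9590 J

Isobaric: W = P ΔV.
W = (2150 kPa)(9.08 − 4.62 L) = (2150)(4.46) = 9589 J.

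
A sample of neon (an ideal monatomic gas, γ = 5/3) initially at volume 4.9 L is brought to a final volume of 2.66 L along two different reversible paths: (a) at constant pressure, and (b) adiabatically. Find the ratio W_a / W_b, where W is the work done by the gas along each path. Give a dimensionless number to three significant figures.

Path (a) isobaric: W = P₁(V₂ − V₁) → W_a/(P₁V₁) = -0.4571.
Path (b) adiabatic: W = P₁V₁(1 − (V₁/V₂)^(γ−1))/(γ−1) → W_b/(P₁V₁) = -0.7541.
W_a / W_b = -0.4571 / -0.7541 = 0.6062.

W_a / W_b ≈ 0.606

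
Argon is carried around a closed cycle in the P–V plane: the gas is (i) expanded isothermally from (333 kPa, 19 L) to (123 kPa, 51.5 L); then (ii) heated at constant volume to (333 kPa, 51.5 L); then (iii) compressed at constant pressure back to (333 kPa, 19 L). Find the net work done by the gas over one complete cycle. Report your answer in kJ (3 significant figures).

W_net ≈ -4.51 kJ

Leg (i): W = PᵢVᵢ ln(V_f/Vᵢ) = (6327) ln(51.5/19) = 6309 J.
Leg (ii): W = 0.
Leg (iii): W = PΔV = (333)(19 − 51.5) = -10822 J.
W_net = 6309 − 10822 = -4514 J.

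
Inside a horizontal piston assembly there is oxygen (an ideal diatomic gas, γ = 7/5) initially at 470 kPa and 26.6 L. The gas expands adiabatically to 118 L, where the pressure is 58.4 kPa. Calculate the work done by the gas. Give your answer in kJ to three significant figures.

W ≈ 14.0 kJ

Adiabatic: W = (P₁V₁ − P₂V₂)/(γ − 1) with γ = 7/5.
P₁V₁ = 12502 J, P₂V₂ = 6891 J.
W = (12502 − 6891) / 0.4 = 14027 J.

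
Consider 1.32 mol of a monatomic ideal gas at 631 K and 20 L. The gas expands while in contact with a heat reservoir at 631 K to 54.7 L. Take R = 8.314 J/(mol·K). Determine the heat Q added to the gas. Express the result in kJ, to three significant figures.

Q ≈ 6.97 kJ

Isothermal ⇒ ΔU = 0, so Q = W = nRT ln(V₂/V₁).
Q = (1.32)(8.314)(631) ln(54.7/20) = 6925 × 1.006 = 6967 J.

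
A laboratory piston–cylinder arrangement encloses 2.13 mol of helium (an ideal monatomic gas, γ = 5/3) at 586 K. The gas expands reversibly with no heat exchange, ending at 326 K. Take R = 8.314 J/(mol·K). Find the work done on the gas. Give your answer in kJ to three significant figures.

Adiabatic ⇒ Q = 0, so W_by = −ΔU = nCᵥ(T₁ − T₂).
Cᵥ = 3R/2 = 12.47 J/(mol·K).
W = (2.13)(12.47)(586 − 326) = 6906 J.
Work on gas = −W_by = -6906 J.

W ≈ -6.91 kJ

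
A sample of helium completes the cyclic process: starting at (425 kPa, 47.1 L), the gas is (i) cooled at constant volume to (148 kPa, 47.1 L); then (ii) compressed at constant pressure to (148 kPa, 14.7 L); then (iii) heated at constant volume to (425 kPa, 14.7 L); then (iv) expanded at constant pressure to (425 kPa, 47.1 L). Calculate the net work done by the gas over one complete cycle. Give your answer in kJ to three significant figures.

Constant-volume legs do no work.
W(ii) = (148)(14.7 − 47.1) = -4795 J; W(iv) = (425)(47.1 − 14.7) = 13770 J.
W_net = -4795 + 13770 = 8975 J (the clockwise enclosed area).

W_net ≈ 8.97 kJ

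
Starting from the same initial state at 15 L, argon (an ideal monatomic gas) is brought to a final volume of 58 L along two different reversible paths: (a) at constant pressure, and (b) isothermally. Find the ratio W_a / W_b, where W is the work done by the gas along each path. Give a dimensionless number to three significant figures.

W_a / W_b ≈ 2.12

Path (a) isobaric: W = P₁(V₂ − V₁) → W_a/(P₁V₁) = 2.867.
Path (b) isothermal: W = P₁V₁ ln(V₂/V₁) → W_b/(P₁V₁) = 1.352.
W_a / W_b = 2.867 / 1.352 = 2.12.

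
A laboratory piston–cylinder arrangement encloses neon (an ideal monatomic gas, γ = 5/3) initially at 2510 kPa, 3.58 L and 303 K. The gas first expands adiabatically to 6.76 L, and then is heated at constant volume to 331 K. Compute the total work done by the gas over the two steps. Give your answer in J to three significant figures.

Step 1 (adiabatic): W = (P₁V₁ − P₂V₂)/(γ−1) = (8986 − 5882)/0.667 = 4656 J.
Step 2 (isochoric): W = 0 (constant volume).
W_total = 4656 + 0 = 4656 J.

W_total ≈ 4660 J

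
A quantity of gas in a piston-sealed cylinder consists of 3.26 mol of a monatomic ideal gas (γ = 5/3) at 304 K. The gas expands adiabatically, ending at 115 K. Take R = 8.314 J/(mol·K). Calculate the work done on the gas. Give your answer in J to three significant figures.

W ≈ -7680 J

Adiabatic ⇒ Q = 0, so W_by = −ΔU = nCᵥ(T₁ − T₂).
Cᵥ = 3R/2 = 12.47 J/(mol·K).
W = (3.26)(12.47)(304 − 115) = 7684 J.
Work on gas = −W_by = -7684 J.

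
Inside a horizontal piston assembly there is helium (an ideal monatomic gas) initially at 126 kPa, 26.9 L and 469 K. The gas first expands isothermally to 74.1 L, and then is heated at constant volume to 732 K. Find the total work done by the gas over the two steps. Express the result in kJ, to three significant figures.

W_total ≈ 3.43 kJ

Step 1 (isothermal): W = P₁V₁ ln(V₂/V₁) = (3389) ln(74.1/26.9) = 3434 J.
Step 2 (isochoric): W = 0 (constant volume).
W_total = 3434 + 0 = 3434 J.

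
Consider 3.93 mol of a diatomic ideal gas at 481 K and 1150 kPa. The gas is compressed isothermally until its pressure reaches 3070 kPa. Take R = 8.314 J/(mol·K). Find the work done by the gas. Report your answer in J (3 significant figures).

Isothermal process: W = nRT ln(V₂/V₁) = nRT ln(P₁/P₂).
W = (3.93)(8.314)(481) × ln(1150/3070)
  = 15716 × ln(0.3746) = 15716 × -0.9819
W_by_gas = -15432 J.

W ≈ -15400 J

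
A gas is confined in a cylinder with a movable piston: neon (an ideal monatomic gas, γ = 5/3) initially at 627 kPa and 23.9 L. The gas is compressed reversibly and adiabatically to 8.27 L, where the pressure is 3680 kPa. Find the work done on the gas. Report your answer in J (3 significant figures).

W ≈ 23200 J

Adiabatic: W = (P₁V₁ − P₂V₂)/(γ − 1) with γ = 5/3.
P₁V₁ = 14985 J, P₂V₂ = 30434 J.
W = (14985 − 30434) / 0.6667 = -23172 J.
Work on gas = −W_by = 23172 J.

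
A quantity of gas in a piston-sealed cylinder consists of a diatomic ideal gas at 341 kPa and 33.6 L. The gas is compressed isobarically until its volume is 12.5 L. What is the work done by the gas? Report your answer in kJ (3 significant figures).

W ≈ -7.20 kJ

Isobaric: W = P ΔV.
W = (341 kPa)(12.5 − 33.6 L) = (341)(-21.1) = -7195 J.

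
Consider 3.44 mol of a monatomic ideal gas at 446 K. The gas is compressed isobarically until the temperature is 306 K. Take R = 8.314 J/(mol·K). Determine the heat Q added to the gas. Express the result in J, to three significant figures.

Isobaric: W = nRΔT = (3.44)(8.314)(-140) = -4004 J.
ΔU = nCᵥΔT with Cᵥ = 3R/2: ΔU = (3.44)(12.47)(-140) = -6006 J.
Q = ΔU + W = -6006 − 4004 = -10010 J.

Q ≈ -10000 J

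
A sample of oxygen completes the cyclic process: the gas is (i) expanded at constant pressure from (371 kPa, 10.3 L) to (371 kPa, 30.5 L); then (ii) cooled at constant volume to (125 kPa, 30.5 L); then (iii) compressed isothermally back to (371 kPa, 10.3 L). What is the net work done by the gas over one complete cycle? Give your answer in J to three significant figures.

W_net ≈ 3360 J

Leg (i): W = PΔV = (371)(30.5 − 10.3) = 7494 J.
Leg (ii): W = 0.
Leg (iii): W = PᵢVᵢ ln(V_f/Vᵢ) = (3812) ln(10.3/30.5) = -4139 J.
W_net = 7494 − 4139 = 3355 J.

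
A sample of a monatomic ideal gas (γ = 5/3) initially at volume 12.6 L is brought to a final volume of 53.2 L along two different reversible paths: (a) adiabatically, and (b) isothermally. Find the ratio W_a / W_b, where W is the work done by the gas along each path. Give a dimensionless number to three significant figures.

Path (a) adiabatic: W = P₁V₁(1 − (V₁/V₂)^(γ−1))/(γ−1) → W_a/(P₁V₁) = 0.9258.
Path (b) isothermal: W = P₁V₁ ln(V₂/V₁) → W_b/(P₁V₁) = 1.44.
W_a / W_b = 0.9258 / 1.44 = 0.6428.

W_a / W_b ≈ 0.643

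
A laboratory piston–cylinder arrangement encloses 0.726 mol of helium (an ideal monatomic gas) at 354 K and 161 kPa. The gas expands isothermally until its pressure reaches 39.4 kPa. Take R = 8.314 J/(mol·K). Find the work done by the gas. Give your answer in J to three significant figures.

Isothermal process: W = nRT ln(V₂/V₁) = nRT ln(P₁/P₂).
W = (0.726)(8.314)(354) × ln(161/39.4)
  = 2137 × ln(4.086) = 2137 × 1.408
W_by_gas = 3008 J.

W ≈ 3010 J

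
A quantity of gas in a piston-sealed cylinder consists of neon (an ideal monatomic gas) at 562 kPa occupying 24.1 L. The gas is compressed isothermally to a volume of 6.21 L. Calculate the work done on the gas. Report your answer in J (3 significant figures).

W ≈ 18400 J

Isothermal: W = nRT ln(V₂/V₁) = P₁V₁ ln(V₂/V₁).
P₁V₁ = (562 kPa)(24.1 L) = 13544 J.
W = 13544 × ln(6.21/24.1) = 13544 × -1.356
W_by_gas = -18367 J; work on gas = −W_by = 18367 J.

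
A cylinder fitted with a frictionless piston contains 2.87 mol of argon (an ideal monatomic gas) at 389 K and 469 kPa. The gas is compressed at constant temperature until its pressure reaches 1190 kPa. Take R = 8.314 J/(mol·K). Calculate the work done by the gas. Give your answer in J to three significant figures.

W ≈ -8640 J

Isothermal process: W = nRT ln(V₂/V₁) = nRT ln(P₁/P₂).
W = (2.87)(8.314)(389) × ln(469/1190)
  = 9282 × ln(0.3941) = 9282 × -0.9311
W_by_gas = -8643 J.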